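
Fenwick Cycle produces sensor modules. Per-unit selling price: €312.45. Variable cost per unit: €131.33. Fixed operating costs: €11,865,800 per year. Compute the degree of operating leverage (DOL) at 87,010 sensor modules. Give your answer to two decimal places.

At 87,010 units, contribution = 87,010 × €181.12 = €15,759,251.20.
Operating income = contribution − fixed costs = €15,759,251.20 − €11,865,800 = €3,893,451.20.
So DOL = total CM / EBIT = €15,759,251.20 / €3,893,451.20 = 4.0476.

4.05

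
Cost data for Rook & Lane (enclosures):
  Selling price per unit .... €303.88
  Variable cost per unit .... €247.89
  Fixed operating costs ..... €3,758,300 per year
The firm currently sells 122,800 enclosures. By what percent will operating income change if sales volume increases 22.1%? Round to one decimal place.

Contribution at this volume is 122,800 × €55.99 = €6,875,572.00.
EBIT = €6,875,572.00 − €3,758,300 = €3,117,272.00.
So DOL = total CM / EBIT = €6,875,572.00 / €3,117,272.00 = 2.2056.
%ΔEBIT = DOL × %ΔSales = 2.2056 × +22.1% = +48.7%.

+48.7%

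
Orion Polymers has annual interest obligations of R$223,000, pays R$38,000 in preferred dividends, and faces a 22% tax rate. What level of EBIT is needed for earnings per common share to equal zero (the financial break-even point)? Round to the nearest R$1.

R$271,718

Grossing the preferred dividend up to pre-tax terms: R$38,000 / (1 − 0.22) = R$48,717.95.
Financial break-even EBIT = interest + D_p ÷ (1 − t) = R$223,000 + R$48,717.95 = R$271,717.95.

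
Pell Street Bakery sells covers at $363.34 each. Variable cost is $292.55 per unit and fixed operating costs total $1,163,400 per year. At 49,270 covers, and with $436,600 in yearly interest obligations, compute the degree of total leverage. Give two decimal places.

1.85

At 49,270 units, contribution = 49,270 × $70.79 = $3,487,823.30.
EBIT = $3,487,823.30 − $1,163,400 = $2,324,423.30. Interest = $436,600.00, so EBIT − I = $1,887,823.30.
Degree of total leverage = total CM / (EBIT − interest) = $3,487,823.30 / $1,887,823.30 = 1.8475.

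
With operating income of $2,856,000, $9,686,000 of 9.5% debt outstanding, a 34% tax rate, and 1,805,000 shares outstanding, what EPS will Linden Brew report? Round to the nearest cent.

$0.71

Pre-tax income = $2,856,000 − $920,170.00 = $1,935,830.00.
Net income = $1,935,830.00 × (1 − 0.34) = $1,277,647.80.
Per share: $1,277,647.80 / 1,805,000 shares = $0.71.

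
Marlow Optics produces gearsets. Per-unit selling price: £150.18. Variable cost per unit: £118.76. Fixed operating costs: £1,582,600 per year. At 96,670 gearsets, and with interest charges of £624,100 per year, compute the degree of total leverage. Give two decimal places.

3.66

At 96,670 units, contribution = 96,670 × £31.42 = £3,037,371.40.
Operating income = contribution − fixed costs = £3,037,371.40 − £1,582,600 = £1,454,771.40. Interest = £624,100.00, so EBIT − I = £830,671.40.
Degree of total leverage = total CM / (EBIT − interest) = £3,037,371.40 / £830,671.40 = 3.6565.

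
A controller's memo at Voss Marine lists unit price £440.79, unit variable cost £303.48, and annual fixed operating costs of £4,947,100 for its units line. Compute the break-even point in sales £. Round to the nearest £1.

£15,881,088

Contribution margin per unit = £440.79 − £303.48 = £137.31, a CM ratio of £137.31 ÷ £440.79 = 0.3115.
Break-even revenue = fixed costs × price ÷ CM = £4,947,100 × £440.79 ÷ £137.31 = £15,881,088.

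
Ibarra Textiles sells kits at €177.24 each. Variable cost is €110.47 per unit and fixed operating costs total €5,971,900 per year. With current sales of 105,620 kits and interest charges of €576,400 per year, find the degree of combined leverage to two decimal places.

At 105,620 units, contribution = 105,620 × €66.77 = €7,052,247.40.
Subtracting fixed costs: EBIT = €7,052,247.40 − €5,971,900 = €1,080,347.40. Interest = €576,400.00, so EBIT − I = €503,947.40.
Degree of total leverage = total CM / (EBIT − interest) = €7,052,247.40 / €503,947.40 = 13.9940.

13.99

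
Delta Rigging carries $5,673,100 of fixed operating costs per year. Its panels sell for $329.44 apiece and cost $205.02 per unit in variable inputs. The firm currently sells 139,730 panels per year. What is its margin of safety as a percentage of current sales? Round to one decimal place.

Contribution margin per unit = $329.44 − $205.02 = $124.42. Break-even units = $5,673,100 ÷ $124.42 = 45,596.37; break-even revenue = 45,596.37 × $329.44 = $15,021,267.19.
Actual sales revenue = 139,730 × $329.44 = $46,032,651.20.
Margin of safety = ($46,032,651.20 − $15,021,267.19) ÷ $46,032,651.20 = 67.4%.

67.4%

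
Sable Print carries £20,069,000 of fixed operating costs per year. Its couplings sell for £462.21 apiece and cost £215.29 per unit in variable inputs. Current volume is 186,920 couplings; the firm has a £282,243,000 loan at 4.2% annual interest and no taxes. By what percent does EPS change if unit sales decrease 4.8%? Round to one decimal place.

-15.6%

Total contribution margin = 186,920 × £246.92 = £46,154,286.40.
Operating income = contribution − fixed costs = £46,154,286.40 − £20,069,000 = £26,085,286.40.
After interest of £11,854,206.00, pre-tax earnings = £14,231,080.40.
Degree of combined leverage = contribution ÷ (EBIT − I) = £46,154,286.40 ÷ £14,231,080.40 = 3.2432.
EPS therefore changes by 3.2432 × (-4.8%) = -15.6%.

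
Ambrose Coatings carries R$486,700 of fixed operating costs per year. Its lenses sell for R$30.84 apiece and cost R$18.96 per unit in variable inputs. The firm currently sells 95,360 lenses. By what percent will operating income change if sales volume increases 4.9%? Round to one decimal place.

+8.6%

At 95,360 units, contribution = 95,360 × R$11.88 = R$1,132,876.80.
Subtracting fixed costs: EBIT = R$1,132,876.80 − R$486,700 = R$646,176.80.
Degree of operating leverage = R$1,132,876.80 / R$646,176.80 = 1.7532.
Operating income changes by 1.7532 × +4.9% = +8.6%.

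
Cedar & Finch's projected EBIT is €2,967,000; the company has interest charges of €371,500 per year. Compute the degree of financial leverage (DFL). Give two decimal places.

1.14

Annual interest charges come to €371,500.00.
Degree of financial leverage = EBIT / (EBIT − interest) = €2,967,000 / €2,595,500.00 = 1.1431.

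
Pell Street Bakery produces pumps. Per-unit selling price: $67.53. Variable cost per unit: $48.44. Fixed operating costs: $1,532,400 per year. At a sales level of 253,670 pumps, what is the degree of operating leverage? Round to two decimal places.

Contribution at this volume is 253,670 × $19.09 = $4,842,560.30.
Operating income = contribution − fixed costs = $4,842,560.30 − $1,532,400 = $3,310,160.30.
So DOL = total CM / EBIT = $4,842,560.30 / $3,310,160.30 = 1.4629.

1.46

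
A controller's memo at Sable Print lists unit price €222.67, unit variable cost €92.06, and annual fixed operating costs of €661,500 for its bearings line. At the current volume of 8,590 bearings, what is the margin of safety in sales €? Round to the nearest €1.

€784,979

Unit CM = price − variable cost = €222.67 − €92.06 = €130.61. Break-even units = €661,500 ÷ €130.61 = 5,064.70; break-even revenue = 5,064.70 × €222.67 = €1,127,755.95.
Actual sales revenue = 8,590 × €222.67 = €1,912,735.30.
Margin of safety = €1,912,735.30 − €1,127,755.95 = €784,979.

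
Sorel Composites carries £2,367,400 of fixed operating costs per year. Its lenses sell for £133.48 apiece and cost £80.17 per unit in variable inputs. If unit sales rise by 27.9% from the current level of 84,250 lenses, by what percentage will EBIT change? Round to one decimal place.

Total contribution margin = 84,250 × £53.31 = £4,491,367.50.
Operating income = contribution − fixed costs = £4,491,367.50 − £2,367,400 = £2,123,967.50.
DOL = contribution ÷ EBIT = £4,491,367.50 ÷ £2,123,967.50 = 2.1146.
So EBIT moves 2.1146 × (+27.9%) = +59.0%.

+59.0%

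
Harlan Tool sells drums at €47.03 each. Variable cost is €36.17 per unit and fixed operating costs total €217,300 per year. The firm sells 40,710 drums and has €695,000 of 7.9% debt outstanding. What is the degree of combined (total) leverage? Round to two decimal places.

Contribution at this volume is 40,710 × €10.86 = €442,110.60.
EBIT = €442,110.60 − €217,300 = €224,810.60. Interest = €54,905.00, so EBIT − I = €169,905.60.
Degree of total leverage = total CM / (EBIT − interest) = €442,110.60 / €169,905.60 = 2.6021.

2.60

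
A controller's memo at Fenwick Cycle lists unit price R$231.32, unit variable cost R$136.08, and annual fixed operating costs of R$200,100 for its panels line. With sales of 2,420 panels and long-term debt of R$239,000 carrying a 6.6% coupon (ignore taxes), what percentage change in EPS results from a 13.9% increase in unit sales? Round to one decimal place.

+219.3%

At 2,420 units, contribution = 2,420 × R$95.24 = R$230,480.80.
Subtracting fixed costs: EBIT = R$230,480.80 − R$200,100 = R$30,380.80.
After interest of R$15,774.00, pre-tax earnings = R$14,606.80.
DCL = total CM / (EBIT − I) = R$230,480.80 / R$14,606.80 = 15.7790.
%ΔEPS = DCL × %ΔSales = 15.7790 × +13.9% = +219.3%.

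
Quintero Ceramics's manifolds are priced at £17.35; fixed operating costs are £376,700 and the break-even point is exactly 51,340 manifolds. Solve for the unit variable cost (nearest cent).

£10.01

At break-even, FC = Q × (P − VC), so P − VC = £376,700 ÷ 51,340 = £7.3374.
Hence VC = price − CM = £17.35 − £7.3374 = £10.01.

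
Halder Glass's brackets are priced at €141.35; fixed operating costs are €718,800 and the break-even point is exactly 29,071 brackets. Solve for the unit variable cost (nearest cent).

Contribution per unit must be FC / Q = €718,800 / 29,071 = €24.7257.
Hence VC = price − CM = €141.35 − €24.7257 = €116.62.

€116.62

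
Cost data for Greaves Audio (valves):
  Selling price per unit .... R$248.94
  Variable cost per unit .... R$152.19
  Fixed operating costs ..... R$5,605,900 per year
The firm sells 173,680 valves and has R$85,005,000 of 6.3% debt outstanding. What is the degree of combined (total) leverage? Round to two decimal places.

Contribution at this volume is 173,680 × R$96.75 = R$16,803,540.00.
EBIT = R$16,803,540.00 − R$5,605,900 = R$11,197,640.00. Interest = R$5,355,315.00, so EBIT − I = R$5,842,325.00.
DCL = contribution ÷ (EBIT − I) = R$16,803,540.00 ÷ R$5,842,325.00 = 2.8762.

2.88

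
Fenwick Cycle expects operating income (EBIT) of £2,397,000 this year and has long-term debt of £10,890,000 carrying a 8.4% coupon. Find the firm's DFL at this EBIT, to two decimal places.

Annual interest charges come to £914,760.00.
DFL = EBIT ÷ (EBIT − I) = £2,397,000 ÷ (£2,397,000 − £914,760.00) = £2,397,000 ÷ £1,482,240.00 = 1.6171.

1.62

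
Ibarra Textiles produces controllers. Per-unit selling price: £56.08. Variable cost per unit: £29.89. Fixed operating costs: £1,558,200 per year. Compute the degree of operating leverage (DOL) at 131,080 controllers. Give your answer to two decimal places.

1.83

At 131,080 units, contribution = 131,080 × £26.19 = £3,432,985.20.
Operating income = contribution − fixed costs = £3,432,985.20 − £1,558,200 = £1,874,785.20.
Degree of operating leverage = £3,432,985.20 / £1,874,785.20 = 1.8311.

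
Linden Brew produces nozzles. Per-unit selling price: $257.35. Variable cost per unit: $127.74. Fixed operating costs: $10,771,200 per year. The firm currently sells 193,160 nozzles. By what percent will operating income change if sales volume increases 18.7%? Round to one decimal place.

At 193,160 units, contribution = 193,160 × $129.61 = $25,035,467.60.
Subtracting fixed costs: EBIT = $25,035,467.60 − $10,771,200 = $14,264,267.60.
Degree of operating leverage = $25,035,467.60 / $14,264,267.60 = 1.7551.
%ΔEBIT = DOL × %ΔSales = 1.7551 × +18.7% = +32.8%.

+32.8%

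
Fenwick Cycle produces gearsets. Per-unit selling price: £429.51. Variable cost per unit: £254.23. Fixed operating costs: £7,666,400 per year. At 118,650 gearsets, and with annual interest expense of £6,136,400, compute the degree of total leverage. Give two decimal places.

Total contribution margin = 118,650 × £175.28 = £20,796,972.00.
Operating income = contribution − fixed costs = £20,796,972.00 − £7,666,400 = £13,130,572.00. Interest = £6,136,400.00, so EBIT − I = £6,994,172.00.
DCL = contribution ÷ (EBIT − I) = £20,796,972.00 ÷ £6,994,172.00 = 2.9735.

2.97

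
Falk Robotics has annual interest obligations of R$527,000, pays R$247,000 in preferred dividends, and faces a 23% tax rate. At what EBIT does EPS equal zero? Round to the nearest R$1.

Grossing the preferred dividend up to pre-tax terms: R$247,000 / (1 − 0.23) = R$320,779.22.
Financial break-even EBIT = interest + D_p ÷ (1 − t) = R$527,000 + R$320,779.22 = R$847,779.22.

R$847,779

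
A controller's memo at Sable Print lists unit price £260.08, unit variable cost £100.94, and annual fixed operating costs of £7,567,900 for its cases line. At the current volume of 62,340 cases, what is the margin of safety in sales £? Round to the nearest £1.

Unit CM = price − variable cost = £260.08 − £100.94 = £159.14. Break-even units = £7,567,900 ÷ £159.14 = 47,554.98; break-even revenue = 47,554.98 × £260.08 = £12,368,099.99.
Current sales = 62,340 × £260.08 = £16,213,387.20.
Margin of safety = £16,213,387.20 − £12,368,099.99 = £3,845,287.

£3,845,287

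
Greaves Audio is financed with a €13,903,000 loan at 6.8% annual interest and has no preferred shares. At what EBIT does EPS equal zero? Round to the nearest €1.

€945,404

Annual interest = 6.8% × €13,903,000 = €945,404.00.
Without preferred stock the financial break-even is simply EBIT = interest = €945,404.00.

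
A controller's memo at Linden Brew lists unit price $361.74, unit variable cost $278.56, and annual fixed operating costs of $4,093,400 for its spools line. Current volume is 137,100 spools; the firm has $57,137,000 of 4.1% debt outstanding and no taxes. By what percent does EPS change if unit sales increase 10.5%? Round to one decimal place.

+24.1%

At 137,100 units, contribution = 137,100 × $83.18 = $11,403,978.00.
Operating income = contribution − fixed costs = $11,403,978.00 − $4,093,400 = $7,310,578.00.
Interest = $2,342,617.00, so EBIT − I = $4,967,961.00.
Degree of combined leverage = contribution ÷ (EBIT − I) = $11,403,978.00 ÷ $4,967,961.00 = 2.2955.
%ΔEPS = DCL × %ΔSales = 2.2955 × +10.5% = +24.1%.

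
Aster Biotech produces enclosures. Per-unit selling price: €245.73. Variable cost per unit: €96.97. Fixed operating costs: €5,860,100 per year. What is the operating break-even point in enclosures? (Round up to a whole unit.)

Contribution margin per unit = €245.73 − €96.97 = €148.76.
Break-even Q = €5,860,100 / €148.76 = 39,392.98 → 39,393 enclosures.

39,393 enclosures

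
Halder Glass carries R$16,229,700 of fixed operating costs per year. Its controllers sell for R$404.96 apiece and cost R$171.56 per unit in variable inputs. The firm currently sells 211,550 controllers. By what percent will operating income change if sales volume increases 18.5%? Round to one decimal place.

At 211,550 units, contribution = 211,550 × R$233.40 = R$49,375,770.00.
Subtracting fixed costs: EBIT = R$49,375,770.00 − R$16,229,700 = R$33,146,070.00.
So DOL = total CM / EBIT = R$49,375,770.00 / R$33,146,070.00 = 1.4896.
%ΔEBIT = DOL × %ΔSales = 1.4896 × +18.5% = +27.6%.

+27.6%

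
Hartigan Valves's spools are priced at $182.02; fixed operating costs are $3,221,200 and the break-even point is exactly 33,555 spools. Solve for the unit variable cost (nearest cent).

At break-even, FC = Q × (P − VC), so P − VC = $3,221,200 ÷ 33,555 = $95.9976.
Variable cost per unit = $182.02 − $95.9976 = $86.02.

$86.02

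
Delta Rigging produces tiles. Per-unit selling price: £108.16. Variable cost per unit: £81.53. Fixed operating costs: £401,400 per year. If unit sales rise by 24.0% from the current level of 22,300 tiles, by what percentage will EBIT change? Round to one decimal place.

Contribution at this volume is 22,300 × £26.63 = £593,849.00.
EBIT = £593,849.00 − £401,400 = £192,449.00.
So DOL = total CM / EBIT = £593,849.00 / £192,449.00 = 3.0857.
Operating income changes by 3.0857 × +24.0% = +74.1%.

+74.1%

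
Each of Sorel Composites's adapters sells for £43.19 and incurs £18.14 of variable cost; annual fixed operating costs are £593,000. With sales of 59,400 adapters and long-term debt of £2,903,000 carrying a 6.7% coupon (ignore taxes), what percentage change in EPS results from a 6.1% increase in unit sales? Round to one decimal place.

Contribution at this volume is 59,400 × £25.05 = £1,487,970.00.
EBIT = £1,487,970.00 − £593,000 = £894,970.00.
After interest of £194,501.00, pre-tax earnings = £700,469.00.
Degree of combined leverage = contribution ÷ (EBIT − I) = £1,487,970.00 ÷ £700,469.00 = 2.1242.
EPS therefore changes by 2.1242 × (+6.1%) = +13.0%.

+13.0%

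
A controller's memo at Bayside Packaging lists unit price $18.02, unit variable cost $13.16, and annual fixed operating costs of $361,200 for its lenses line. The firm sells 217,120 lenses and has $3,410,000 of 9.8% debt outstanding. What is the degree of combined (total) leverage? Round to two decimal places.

2.93

Total contribution margin = 217,120 × $4.86 = $1,055,203.20.
EBIT = $1,055,203.20 − $361,200 = $694,003.20. Interest = $334,180.00.
DOL = $1,055,203.20 ÷ $694,003.20 = 1.5205; DFL = $694,003.20 ÷ $359,823.20 = 1.9287.
DCL = DOL × DFL = 1.5205 × 1.9287 = 2.9326.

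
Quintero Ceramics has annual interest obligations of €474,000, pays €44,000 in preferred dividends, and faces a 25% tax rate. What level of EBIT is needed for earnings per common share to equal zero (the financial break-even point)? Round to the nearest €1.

Grossing the preferred dividend up to pre-tax terms: €44,000 / (1 − 0.25) = €58,666.67.
EPS = 0 when EBIT covers interest plus the pre-tax preferred burden: €474,000 + €58,666.67 = €532,666.67.

€532,667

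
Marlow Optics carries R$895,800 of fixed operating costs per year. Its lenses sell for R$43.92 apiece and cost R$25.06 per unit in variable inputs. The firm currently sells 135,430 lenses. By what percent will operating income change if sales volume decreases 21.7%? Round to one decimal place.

-33.4%

Total contribution margin = 135,430 × R$18.86 = R$2,554,209.80.
Subtracting fixed costs: EBIT = R$2,554,209.80 − R$895,800 = R$1,658,409.80.
DOL = contribution ÷ EBIT = R$2,554,209.80 ÷ R$1,658,409.80 = 1.5402.
So EBIT moves 1.5402 × (-21.7%) = -33.4%.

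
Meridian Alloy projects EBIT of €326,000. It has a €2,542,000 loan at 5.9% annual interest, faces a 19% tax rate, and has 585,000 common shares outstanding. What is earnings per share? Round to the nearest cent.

Interest = €149,978.00, so EBT = €326,000 − €149,978.00 = €176,022.00.
After tax at 19%: net income = €176,022.00 × 0.81 = €142,577.82.
Per share: €142,577.82 / 585,000 shares = €0.24.

€0.24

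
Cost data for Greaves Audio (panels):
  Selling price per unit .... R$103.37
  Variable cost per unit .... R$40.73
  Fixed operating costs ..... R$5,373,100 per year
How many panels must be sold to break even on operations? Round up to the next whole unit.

Each unit contributes R$103.37 − R$40.73 = R$62.64.
Break-even volume = fixed costs ÷ CM per unit = R$5,373,100 ÷ R$62.64 = 85,777.46, so 85,778 panels.

85,778 panels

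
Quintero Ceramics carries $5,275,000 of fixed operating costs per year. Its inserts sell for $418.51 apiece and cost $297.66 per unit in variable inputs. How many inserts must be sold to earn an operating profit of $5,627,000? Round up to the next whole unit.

90,212 inserts

Each unit contributes $418.51 − $297.66 = $120.85.
Units = (FC + target) / CM = ($5,275,000 + $5,627,000) / $120.85 = 90,211.01, so 90,212 inserts.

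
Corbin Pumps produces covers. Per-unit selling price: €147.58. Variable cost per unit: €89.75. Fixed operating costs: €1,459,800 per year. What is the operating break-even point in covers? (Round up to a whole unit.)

25,243 covers

Unit CM = price − variable cost = €147.58 − €89.75 = €57.83.
Break-even Q = €1,459,800 / €57.83 = 25,242.95 → 25,243 covers.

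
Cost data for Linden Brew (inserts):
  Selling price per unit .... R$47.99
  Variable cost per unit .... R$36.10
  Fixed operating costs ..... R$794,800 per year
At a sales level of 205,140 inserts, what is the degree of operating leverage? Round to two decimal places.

At 205,140 units, contribution = 205,140 × R$11.89 = R$2,439,114.60.
EBIT = R$2,439,114.60 − R$794,800 = R$1,644,314.60.
Degree of operating leverage = R$2,439,114.60 / R$1,644,314.60 = 1.4834.

1.48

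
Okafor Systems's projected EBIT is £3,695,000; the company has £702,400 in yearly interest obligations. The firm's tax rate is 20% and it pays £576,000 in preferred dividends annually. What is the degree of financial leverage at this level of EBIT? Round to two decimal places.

1.63

Annual interest charges come to £702,400.00.
Pre-tax preferred-dividend burden = £576,000 ÷ (1 − 0.20) = £720,000.00.
DFL = EBIT ÷ [EBIT − I − D_p/(1−t)] = £3,695,000 ÷ [£3,695,000 − £702,400.00 − £720,000.00] = £3,695,000 ÷ £2,272,600.00 = 1.6259.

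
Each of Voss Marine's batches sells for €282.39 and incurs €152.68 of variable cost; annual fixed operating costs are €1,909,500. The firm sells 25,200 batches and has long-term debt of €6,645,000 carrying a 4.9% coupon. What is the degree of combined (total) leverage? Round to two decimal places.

Contribution at this volume is 25,200 × €129.71 = €3,268,692.00.
EBIT = €3,268,692.00 − €1,909,500 = €1,359,192.00. Interest = €325,605.00, so EBIT − I = €1,033,587.00.
Degree of total leverage = total CM / (EBIT − interest) = €3,268,692.00 / €1,033,587.00 = 3.1625.

3.16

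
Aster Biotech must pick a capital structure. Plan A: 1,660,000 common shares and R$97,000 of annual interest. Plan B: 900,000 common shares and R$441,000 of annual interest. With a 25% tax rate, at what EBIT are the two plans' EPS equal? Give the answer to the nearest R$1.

R$848,368

At indifference, (EBIT − 97,000)(1 − t)/1,660,000 = (EBIT − 441,000)(1 − t)/900,000.
The (1 − t) factor cancels: (EBIT − 97,000) × 900,000 = (EBIT − 441,000) × 1,660,000.
Solving, EBIT = (441,000·1,660,000 − 97,000·900,000) / (1,660,000 − 900,000) = 644,760,000,000 / 760,000 = 848,368.42.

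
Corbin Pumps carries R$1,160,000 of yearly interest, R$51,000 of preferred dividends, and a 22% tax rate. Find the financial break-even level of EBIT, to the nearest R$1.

R$1,225,385

Preferred dividends are paid after tax, so their pre-tax equivalent is R$51,000 ÷ (1 − 0.22) = R$65,384.62.
Financial break-even EBIT = interest + D_p ÷ (1 − t) = R$1,160,000 + R$65,384.62 = R$1,225,384.62.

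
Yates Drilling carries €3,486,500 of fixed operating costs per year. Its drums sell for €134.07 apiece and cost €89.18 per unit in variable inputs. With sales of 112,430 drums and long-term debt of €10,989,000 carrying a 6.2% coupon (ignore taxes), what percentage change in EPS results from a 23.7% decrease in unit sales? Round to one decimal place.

Contribution at this volume is 112,430 × €44.89 = €5,046,982.70.
Subtracting fixed costs: EBIT = €5,046,982.70 − €3,486,500 = €1,560,482.70.
Interest = €681,318.00, so EBIT − I = €879,164.70.
Degree of combined leverage = contribution ÷ (EBIT − I) = €5,046,982.70 ÷ €879,164.70 = 5.7407.
EPS therefore changes by 5.7407 × (-23.7%) = -136.1%.

-136.1%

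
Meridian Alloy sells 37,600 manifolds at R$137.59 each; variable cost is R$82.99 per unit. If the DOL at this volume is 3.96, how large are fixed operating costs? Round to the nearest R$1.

Contribution at this volume is 37,600 × R$54.60 = R$2,052,960.00.
Since DOL = CM ÷ EBIT, EBIT = R$2,052,960.00 ÷ 3.96 = R$518,424.24.
Fixed costs = CM − EBIT = R$2,052,960.00 − R$518,424.24 = R$1,534,536.

R$1,534,536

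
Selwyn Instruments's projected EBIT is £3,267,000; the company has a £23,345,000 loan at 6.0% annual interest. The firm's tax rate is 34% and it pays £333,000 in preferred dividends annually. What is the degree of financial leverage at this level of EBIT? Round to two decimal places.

2.40

Interest = £1,400,700.00.
Preferred dividends grossed up pre-tax: £333,000 / (1 − 0.34) = £504,545.45.
DFL = EBIT ÷ [EBIT − I − D_p/(1−t)] = £3,267,000 ÷ [£3,267,000 − £1,400,700.00 − £504,545.45] = £3,267,000 ÷ £1,361,754.55 = 2.3991.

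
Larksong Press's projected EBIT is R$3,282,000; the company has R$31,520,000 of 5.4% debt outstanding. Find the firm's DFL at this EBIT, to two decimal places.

Interest = R$1,702,080.00.
DFL = EBIT ÷ (EBIT − I) = R$3,282,000 ÷ (R$3,282,000 − R$1,702,080.00) = R$3,282,000 ÷ R$1,579,920.00 = 2.0773.

2.08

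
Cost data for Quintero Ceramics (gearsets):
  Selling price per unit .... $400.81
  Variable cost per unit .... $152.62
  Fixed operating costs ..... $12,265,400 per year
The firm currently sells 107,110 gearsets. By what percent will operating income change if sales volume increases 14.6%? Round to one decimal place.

Contribution at this volume is 107,110 × $248.19 = $26,583,630.90.
Subtracting fixed costs: EBIT = $26,583,630.90 − $12,265,400 = $14,318,230.90.
DOL = contribution ÷ EBIT = $26,583,630.90 ÷ $14,318,230.90 = 1.8566.
So EBIT moves 1.8566 × (+14.6%) = +27.1%.

+27.1%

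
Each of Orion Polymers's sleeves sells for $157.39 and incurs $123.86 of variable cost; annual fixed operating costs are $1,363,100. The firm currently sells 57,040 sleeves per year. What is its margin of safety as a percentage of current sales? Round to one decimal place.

28.7%

Contribution margin per unit = $157.39 − $123.86 = $33.53. Break-even units = $1,363,100 ÷ $33.53 = 40,653.15; break-even revenue = 40,653.15 × $157.39 = $6,398,398.72.
Actual sales revenue = 57,040 × $157.39 = $8,977,525.60.
Margin of safety = ($8,977,525.60 − $6,398,398.72) ÷ $8,977,525.60 = 28.7%.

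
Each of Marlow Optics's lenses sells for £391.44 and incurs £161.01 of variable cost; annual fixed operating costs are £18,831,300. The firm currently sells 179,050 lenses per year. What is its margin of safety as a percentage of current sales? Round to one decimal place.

54.4%

Contribution margin per unit = £391.44 − £161.01 = £230.43. Break-even units = £18,831,300 ÷ £230.43 = 81,722.43; break-even revenue = 81,722.43 × £391.44 = £31,989,428.77.
Actual sales revenue = 179,050 × £391.44 = £70,087,332.00.
Margin of safety = (£70,087,332.00 − £31,989,428.77) ÷ £70,087,332.00 = 54.4%.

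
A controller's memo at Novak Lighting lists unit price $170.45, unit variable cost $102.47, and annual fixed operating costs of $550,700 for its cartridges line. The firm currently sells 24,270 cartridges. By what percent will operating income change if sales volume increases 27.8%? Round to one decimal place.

+41.7%

Contribution at this volume is 24,270 × $67.98 = $1,649,874.60.
EBIT = $1,649,874.60 − $550,700 = $1,099,174.60.
So DOL = total CM / EBIT = $1,649,874.60 / $1,099,174.60 = 1.5010.
%ΔEBIT = DOL × %ΔSales = 1.5010 × +27.8% = +41.7%.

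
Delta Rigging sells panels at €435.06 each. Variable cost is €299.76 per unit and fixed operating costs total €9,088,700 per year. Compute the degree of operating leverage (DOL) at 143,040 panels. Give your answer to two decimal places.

1.89

Total contribution margin = 143,040 × €135.30 = €19,353,312.00.
Operating income = contribution − fixed costs = €19,353,312.00 − €9,088,700 = €10,264,612.00.
DOL = contribution ÷ EBIT = €19,353,312.00 ÷ €10,264,612.00 = 1.8854.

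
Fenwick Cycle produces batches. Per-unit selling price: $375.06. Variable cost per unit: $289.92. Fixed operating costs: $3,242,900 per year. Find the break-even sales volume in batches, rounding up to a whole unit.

Unit CM = price − variable cost = $375.06 − $289.92 = $85.14.
Break-even volume = fixed costs ÷ CM per unit = $3,242,900 ÷ $85.14 = 38,089.03, so 38,090 batches.

38,090 batches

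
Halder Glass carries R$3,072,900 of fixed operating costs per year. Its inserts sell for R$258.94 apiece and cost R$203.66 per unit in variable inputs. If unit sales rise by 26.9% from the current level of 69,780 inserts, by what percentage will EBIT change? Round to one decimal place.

+132.3%

At 69,780 units, contribution = 69,780 × R$55.28 = R$3,857,438.40.
Operating income = contribution − fixed costs = R$3,857,438.40 − R$3,072,900 = R$784,538.40.
Degree of operating leverage = R$3,857,438.40 / R$784,538.40 = 4.9168.
So EBIT moves 4.9168 × (+26.9%) = +132.3%.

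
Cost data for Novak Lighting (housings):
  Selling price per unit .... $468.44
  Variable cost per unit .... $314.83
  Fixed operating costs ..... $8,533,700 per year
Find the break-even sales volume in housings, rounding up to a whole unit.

55,555 housings

Contribution margin per unit = $468.44 − $314.83 = $153.61.
Units to break even: $8,533,700 ÷ $153.61 = 55,554.33, rounded up to 55,555.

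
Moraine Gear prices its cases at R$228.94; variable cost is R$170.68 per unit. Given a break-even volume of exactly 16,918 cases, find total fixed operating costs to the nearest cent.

Unit CM = price − variable cost = R$228.94 − R$170.68 = R$58.26.
Fixed costs = break-even units × CM = 16,918 × R$58.26 = R$985,642.68.

R$985,642.68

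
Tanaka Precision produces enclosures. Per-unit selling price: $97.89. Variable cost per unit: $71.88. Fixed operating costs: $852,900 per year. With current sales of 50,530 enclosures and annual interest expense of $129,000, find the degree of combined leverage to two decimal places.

3.95

Total contribution margin = 50,530 × $26.01 = $1,314,285.30.
Subtracting fixed costs: EBIT = $1,314,285.30 − $852,900 = $461,385.30. Interest = $129,000.00.
DOL = $1,314,285.30 ÷ $461,385.30 = 2.8486; DFL = $461,385.30 ÷ $332,385.30 = 1.3881.
Combined leverage = 2.8486 × 1.3881 = 3.9541.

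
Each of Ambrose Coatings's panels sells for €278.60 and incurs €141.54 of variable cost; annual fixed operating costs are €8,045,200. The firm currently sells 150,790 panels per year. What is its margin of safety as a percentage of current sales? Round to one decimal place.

61.1%

Contribution margin per unit = €278.60 − €141.54 = €137.06. Break-even units = €8,045,200 ÷ €137.06 = 58,698.38; break-even revenue = 58,698.38 × €278.60 = €16,353,368.74.
Current sales = 150,790 × €278.60 = €42,010,094.00.
Margin of safety = (€42,010,094.00 − €16,353,368.74) ÷ €42,010,094.00 = 61.1%.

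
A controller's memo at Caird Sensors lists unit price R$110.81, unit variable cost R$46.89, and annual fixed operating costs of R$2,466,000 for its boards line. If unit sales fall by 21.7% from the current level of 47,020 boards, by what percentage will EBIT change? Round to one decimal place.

-120.9%

Contribution at this volume is 47,020 × R$63.92 = R$3,005,518.40.
EBIT = R$3,005,518.40 − R$2,466,000 = R$539,518.40.
So DOL = total CM / EBIT = R$3,005,518.40 / R$539,518.40 = 5.5707.
%ΔEBIT = DOL × %ΔSales = 5.5707 × -21.7% = -120.9%.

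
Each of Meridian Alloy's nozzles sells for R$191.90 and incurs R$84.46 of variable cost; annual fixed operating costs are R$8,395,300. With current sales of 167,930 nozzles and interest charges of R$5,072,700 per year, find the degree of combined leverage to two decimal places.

At 167,930 units, contribution = 167,930 × R$107.44 = R$18,042,399.20.
Operating income = contribution − fixed costs = R$18,042,399.20 − R$8,395,300 = R$9,647,099.20. Interest = R$5,072,700.00, so EBIT − I = R$4,574,399.20.
Degree of total leverage = total CM / (EBIT − interest) = R$18,042,399.20 / R$4,574,399.20 = 3.9442.

3.94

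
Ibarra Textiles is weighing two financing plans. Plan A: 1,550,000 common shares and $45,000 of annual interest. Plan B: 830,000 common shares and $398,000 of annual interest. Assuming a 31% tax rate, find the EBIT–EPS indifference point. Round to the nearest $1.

$804,931

At indifference, (EBIT − 45,000)(1 − t)/1,550,000 = (EBIT − 398,000)(1 − t)/830,000.
The (1 − t) factor cancels: (EBIT − 45,000) × 830,000 = (EBIT − 398,000) × 1,550,000.
Solving, EBIT = (398,000·1,550,000 − 45,000·830,000) / (1,550,000 − 830,000) = 579,550,000,000 / 720,000 = 804,930.56.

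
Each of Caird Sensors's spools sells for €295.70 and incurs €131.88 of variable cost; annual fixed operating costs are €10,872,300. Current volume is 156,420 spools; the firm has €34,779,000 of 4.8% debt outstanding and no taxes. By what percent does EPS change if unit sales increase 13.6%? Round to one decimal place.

Total contribution margin = 156,420 × €163.82 = €25,624,724.40.
Operating income = contribution − fixed costs = €25,624,724.40 − €10,872,300 = €14,752,424.40.
Interest = €1,669,392.00, so EBIT − I = €13,083,032.40.
DCL = total CM / (EBIT − I) = €25,624,724.40 / €13,083,032.40 = 1.9586.
EPS therefore changes by 1.9586 × (+13.6%) = +26.6%.

+26.6%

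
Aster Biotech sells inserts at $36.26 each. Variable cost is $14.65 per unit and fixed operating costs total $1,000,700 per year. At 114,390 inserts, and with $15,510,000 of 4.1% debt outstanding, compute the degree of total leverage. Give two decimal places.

Contribution at this volume is 114,390 × $21.61 = $2,471,967.90.
Subtracting fixed costs: EBIT = $2,471,967.90 − $1,000,700 = $1,471,267.90. Interest = $635,910.00.
DOL = $2,471,967.90 ÷ $1,471,267.90 = 1.6802; DFL = $1,471,267.90 ÷ $835,357.90 = 1.7612.
Combined leverage = 1.6802 × 1.7612 = 2.9592.

2.96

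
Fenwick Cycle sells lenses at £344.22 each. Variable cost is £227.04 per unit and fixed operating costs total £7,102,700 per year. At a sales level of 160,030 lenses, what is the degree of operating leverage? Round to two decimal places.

1.61

Contribution at this volume is 160,030 × £117.18 = £18,752,315.40.
Operating income = contribution − fixed costs = £18,752,315.40 − £7,102,700 = £11,649,615.40.
Degree of operating leverage = £18,752,315.40 / £11,649,615.40 = 1.6097.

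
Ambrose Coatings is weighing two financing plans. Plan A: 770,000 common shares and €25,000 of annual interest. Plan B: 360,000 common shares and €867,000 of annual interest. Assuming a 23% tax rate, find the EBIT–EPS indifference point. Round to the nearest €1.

€1,606,317

Set EPS_A = EPS_B: (EBIT − €25,000)(1 − 0.23) ÷ 770,000 = (EBIT − €867,000)(1 − 0.23) ÷ 360,000.
The (1 − t) factor cancels: (EBIT − 25,000) × 360,000 = (EBIT − 867,000) × 770,000.
EBIT × (770,000 − 360,000) = 867,000 × 770,000 − 25,000 × 360,000 = 658,590,000,000, so EBIT = 658,590,000,000 ÷ 410,000 = 1,606,317.07.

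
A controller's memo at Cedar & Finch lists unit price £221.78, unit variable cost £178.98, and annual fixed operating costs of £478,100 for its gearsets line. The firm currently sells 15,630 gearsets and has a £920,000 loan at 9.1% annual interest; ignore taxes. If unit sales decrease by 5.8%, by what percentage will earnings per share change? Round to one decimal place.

-36.2%

Total contribution margin = 15,630 × £42.80 = £668,964.00.
Subtracting fixed costs: EBIT = £668,964.00 − £478,100 = £190,864.00.
Interest = £83,720.00, so EBIT − I = £107,144.00.
Degree of combined leverage = contribution ÷ (EBIT − I) = £668,964.00 ÷ £107,144.00 = 6.2436.
%ΔEPS = DCL × %ΔSales = 6.2436 × -5.8% = -36.2%.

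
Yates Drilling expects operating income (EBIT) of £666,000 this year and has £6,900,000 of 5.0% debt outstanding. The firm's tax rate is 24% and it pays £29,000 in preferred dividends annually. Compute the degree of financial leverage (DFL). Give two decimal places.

Interest = £345,000.00.
Pre-tax preferred-dividend burden = £29,000 ÷ (1 − 0.24) = £38,157.89.
DFL = EBIT ÷ [EBIT − I − D_p/(1−t)] = £666,000 ÷ [£666,000 − £345,000.00 − £38,157.89] = £666,000 ÷ £282,842.11 = 2.3547.

2.35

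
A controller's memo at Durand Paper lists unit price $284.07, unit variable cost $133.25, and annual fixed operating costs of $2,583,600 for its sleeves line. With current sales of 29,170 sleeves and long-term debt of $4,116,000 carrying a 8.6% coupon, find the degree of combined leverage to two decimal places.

Contribution at this volume is 29,170 × $150.82 = $4,399,419.40.
Operating income = contribution − fixed costs = $4,399,419.40 − $2,583,600 = $1,815,819.40. Interest = $353,976.00.
DOL = $4,399,419.40 ÷ $1,815,819.40 = 2.4228; DFL = $1,815,819.40 ÷ $1,461,843.40 = 1.2421.
Combined leverage = 2.4228 × 1.2421 = 3.0094.

3.01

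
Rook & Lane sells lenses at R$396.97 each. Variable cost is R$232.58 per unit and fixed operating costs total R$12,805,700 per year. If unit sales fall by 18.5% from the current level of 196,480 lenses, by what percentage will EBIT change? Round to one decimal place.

Total contribution margin = 196,480 × R$164.39 = R$32,299,347.20.
Operating income = contribution − fixed costs = R$32,299,347.20 − R$12,805,700 = R$19,493,647.20.
DOL = contribution ÷ EBIT = R$32,299,347.20 ÷ R$19,493,647.20 = 1.6569.
So EBIT moves 1.6569 × (-18.5%) = -30.7%.

-30.7%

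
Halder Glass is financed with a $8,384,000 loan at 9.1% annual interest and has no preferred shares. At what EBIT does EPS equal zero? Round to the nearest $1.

Annual interest = 9.1% × $8,384,000 = $762,944.00.
Without preferred stock the financial break-even is simply EBIT = interest = $762,944.00.

$762,944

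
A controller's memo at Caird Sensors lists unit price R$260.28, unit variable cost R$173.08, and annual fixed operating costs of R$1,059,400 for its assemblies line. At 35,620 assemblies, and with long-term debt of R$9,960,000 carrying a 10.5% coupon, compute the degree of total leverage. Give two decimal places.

3.10

Contribution at this volume is 35,620 × R$87.20 = R$3,106,064.00.
Subtracting fixed costs: EBIT = R$3,106,064.00 − R$1,059,400 = R$2,046,664.00. Interest = R$1,045,800.00.
DOL = R$3,106,064.00 ÷ R$2,046,664.00 = 1.5176; DFL = R$2,046,664.00 ÷ R$1,000,864.00 = 2.0449.
DCL = DOL × DFL = 1.5176 × 2.0449 = 3.1033.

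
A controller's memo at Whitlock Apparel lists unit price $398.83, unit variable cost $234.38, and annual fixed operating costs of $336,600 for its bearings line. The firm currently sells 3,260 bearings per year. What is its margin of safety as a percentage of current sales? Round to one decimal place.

Unit CM = price − variable cost = $398.83 − $234.38 = $164.45. Break-even units = $336,600 ÷ $164.45 = 2,046.82; break-even revenue = 2,046.82 × $398.83 = $816,334.31.
Actual sales revenue = 3,260 × $398.83 = $1,300,185.80.
Margin of safety = ($1,300,185.80 − $816,334.31) ÷ $1,300,185.80 = 37.2%.

37.2%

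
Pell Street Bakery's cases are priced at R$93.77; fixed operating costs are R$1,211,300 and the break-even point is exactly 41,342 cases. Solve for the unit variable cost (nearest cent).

R$64.47

Contribution per unit must be FC / Q = R$1,211,300 / 41,342 = R$29.2995.
Variable cost per unit = R$93.77 − R$29.2995 = R$64.47.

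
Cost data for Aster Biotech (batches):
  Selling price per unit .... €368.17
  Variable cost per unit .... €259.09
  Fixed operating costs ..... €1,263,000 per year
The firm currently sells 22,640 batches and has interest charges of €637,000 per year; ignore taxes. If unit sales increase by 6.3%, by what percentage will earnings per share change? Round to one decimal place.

At 22,640 units, contribution = 22,640 × €109.08 = €2,469,571.20.
Operating income = contribution − fixed costs = €2,469,571.20 − €1,263,000 = €1,206,571.20.
Interest = €637,000.00, so EBIT − I = €569,571.20.
Degree of combined leverage = contribution ÷ (EBIT − I) = €2,469,571.20 ÷ €569,571.20 = 4.3358.
EPS therefore changes by 4.3358 × (+6.3%) = +27.3%.

+27.3%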